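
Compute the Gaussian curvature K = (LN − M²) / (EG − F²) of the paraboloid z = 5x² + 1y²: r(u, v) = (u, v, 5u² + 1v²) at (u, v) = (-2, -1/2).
K = 5/40401

Coefficients of the first fundamental form: E = 100*u^2 + 1, F = 20*u*v, G = 4*v^2 + 1.
Coefficients of the second fundamental form: L = 10/sqrt(100*u^2 + 4*v^2 + 1), M = 0, N = 2/sqrt(100*u^2 + 4*v^2 + 1).
Assemble K = (LN − M²)/(EG − F²) = 20/(10000*u^4 + 800*u^2*v^2 + 200*u^2 + 16*v^4 + 8*v^2 + 1). At (u, v) = (-2, -1/2): K = 5/40401.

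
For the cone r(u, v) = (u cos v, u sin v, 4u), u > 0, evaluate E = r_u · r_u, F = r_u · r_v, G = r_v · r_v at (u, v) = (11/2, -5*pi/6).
E = 17;  F = 0;  G = 121/4

Partials: r_u = (cos(v), sin(v), 4), r_v = (-u*sin(v), u*cos(v), 0). As functions of (u, v):
  E = r_u · r_u = 17,
  F = r_u · r_v = 0,
  G = r_v · r_v = u^2.
Evaluating at (u, v) = (11/2, -5*pi/6): E = 17, F = 0, G = 121/4.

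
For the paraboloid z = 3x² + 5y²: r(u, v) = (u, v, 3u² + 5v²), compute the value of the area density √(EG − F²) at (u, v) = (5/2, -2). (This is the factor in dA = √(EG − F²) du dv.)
√(EG − F²)|_{(5/2, -2)} = sqrt(626)

E = 36*u^2 + 1, F = 60*u*v, G = 100*v^2 + 1, so EG − F² = 36*u^2 + 100*v^2 + 1. Taking the positive square root: √(EG − F²) = sqrt(36*u^2 + 100*v^2 + 1). At (u, v) = (5/2, -2): sqrt(626).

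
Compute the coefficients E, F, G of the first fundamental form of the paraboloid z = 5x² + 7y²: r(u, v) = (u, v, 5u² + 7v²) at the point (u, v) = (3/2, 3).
E = 226;  F = 630;  G = 1765

Partials: r_u = (1, 0, 10*u), r_v = (0, 1, 14*v). As functions of (u, v):
  E = r_u · r_u = 100*u^2 + 1,
  F = r_u · r_v = 140*u*v,
  G = r_v · r_v = 196*v^2 + 1.
Evaluating at (u, v) = (3/2, 3): E = 226, F = 630, G = 1765.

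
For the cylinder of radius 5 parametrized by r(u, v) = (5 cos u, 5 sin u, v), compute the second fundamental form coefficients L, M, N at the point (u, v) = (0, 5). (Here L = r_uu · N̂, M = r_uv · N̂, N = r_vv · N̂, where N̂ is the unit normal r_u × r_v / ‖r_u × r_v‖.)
L = -5;  M = 0;  N = 0

Compute the unit normal N̂(u, v) = (cos(u), sin(u), 0), and the second partials r_uu, r_uv, r_vv. Take dot products:
  L(u, v) = r_uu · N̂ = -5,
  M(u, v) = r_uv · N̂ = 0,
  N(u, v) = r_vv · N̂ = 0.
Evaluating at (u, v) = (0, 5):
  L = -5, M = 0, N = 0.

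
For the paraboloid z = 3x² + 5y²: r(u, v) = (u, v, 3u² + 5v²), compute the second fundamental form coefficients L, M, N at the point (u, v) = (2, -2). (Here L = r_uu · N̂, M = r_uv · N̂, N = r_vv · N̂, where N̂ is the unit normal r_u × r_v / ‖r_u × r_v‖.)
L = 6*sqrt(545)/545;  M = 0;  N = 2*sqrt(545)/109

Compute the unit normal N̂(u, v) = (-6*u/sqrt(36*u^2 + 100*v^2 + 1), -10*v/sqrt(36*u^2 + 100*v^2 + 1), 1/sqrt(36*u^2 + 100*v^2 + 1)), and the second partials r_uu, r_uv, r_vv. Take dot products:
  L(u, v) = r_uu · N̂ = 6/sqrt(36*u^2 + 100*v^2 + 1),
  M(u, v) = r_uv · N̂ = 0,
  N(u, v) = r_vv · N̂ = 10/sqrt(36*u^2 + 100*v^2 + 1).
Evaluating at (u, v) = (2, -2):
  L = 6*sqrt(545)/545, M = 0, N = 2*sqrt(545)/109.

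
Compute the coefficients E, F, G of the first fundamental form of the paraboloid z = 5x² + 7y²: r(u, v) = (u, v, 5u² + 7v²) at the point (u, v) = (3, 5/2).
E = 901;  F = 1050;  G = 1226

Partials: r_u = (1, 0, 10*u), r_v = (0, 1, 14*v). As functions of (u, v):
  E = r_u · r_u = 100*u^2 + 1,
  F = r_u · r_v = 140*u*v,
  G = r_v · r_v = 196*v^2 + 1.
Evaluating at (u, v) = (3, 5/2): E = 901, F = 1050, G = 1226.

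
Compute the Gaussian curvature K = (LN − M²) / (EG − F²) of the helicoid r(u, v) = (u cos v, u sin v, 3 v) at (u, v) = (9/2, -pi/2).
K = -16/1521

Coefficients of the first fundamental form: E = 1, F = 0, G = u^2 + 9.
Coefficients of the second fundamental form: L = 0, M = -3/sqrt(u^2 + 9), N = 0.
Assemble K = (LN − M²)/(EG − F²) = -9/(u^2 + 9)^2. At (u, v) = (9/2, -pi/2): K = -16/1521.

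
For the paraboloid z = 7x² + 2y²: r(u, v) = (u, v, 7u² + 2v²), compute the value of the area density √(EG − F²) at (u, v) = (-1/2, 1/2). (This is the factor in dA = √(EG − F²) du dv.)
√(EG − F²)|_{(-1/2, 1/2)} = 3*sqrt(6)

E = 196*u^2 + 1, F = 56*u*v, G = 16*v^2 + 1, so EG − F² = 196*u^2 + 16*v^2 + 1. Taking the positive square root: √(EG − F²) = sqrt(196*u^2 + 16*v^2 + 1). At (u, v) = (-1/2, 1/2): 3*sqrt(6).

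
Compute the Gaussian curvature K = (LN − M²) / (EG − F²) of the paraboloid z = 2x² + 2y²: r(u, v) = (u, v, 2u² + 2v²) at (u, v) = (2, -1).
K = 16/6561

Coefficients of the first fundamental form: E = 16*u^2 + 1, F = 16*u*v, G = 16*v^2 + 1.
Coefficients of the second fundamental form: L = 4/sqrt(16*u^2 + 16*v^2 + 1), M = 0, N = 4/sqrt(16*u^2 + 16*v^2 + 1).
Assemble K = (LN − M²)/(EG − F²) = 16/(256*u^4 + 512*u^2*v^2 + 32*u^2 + 256*v^4 + 32*v^2 + 1). At (u, v) = (2, -1): K = 16/6561.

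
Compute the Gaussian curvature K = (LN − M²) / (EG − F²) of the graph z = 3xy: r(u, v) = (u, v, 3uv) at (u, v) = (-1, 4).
K = -9/23716

Coefficients of the first fundamental form: E = 9*v^2 + 1, F = 9*u*v, G = 9*u^2 + 1.
Coefficients of the second fundamental form: L = 0, M = 3/sqrt(9*u^2 + 9*v^2 + 1), N = 0.
Assemble K = (LN − M²)/(EG − F²) = -9/(81*u^4 + 162*u^2*v^2 + 18*u^2 + 81*v^4 + 18*v^2 + 1). At (u, v) = (-1, 4): K = -9/23716.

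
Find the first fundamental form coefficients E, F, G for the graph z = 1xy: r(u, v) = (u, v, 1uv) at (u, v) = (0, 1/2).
E = 5/4;  F = 0;  G = 1

Partials: r_u = (1, 0, v), r_v = (0, 1, u). As functions of (u, v):
  E = r_u · r_u = v^2 + 1,
  F = r_u · r_v = u*v,
  G = r_v · r_v = u^2 + 1.
Evaluating at (u, v) = (0, 1/2): E = 5/4, F = 0, G = 1.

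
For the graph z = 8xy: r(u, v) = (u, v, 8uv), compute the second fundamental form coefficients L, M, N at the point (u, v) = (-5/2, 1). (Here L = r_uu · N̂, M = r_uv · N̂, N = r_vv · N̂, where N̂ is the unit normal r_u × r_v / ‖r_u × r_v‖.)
L = 0;  M = 8*sqrt(465)/465;  N = 0

Compute the unit normal N̂(u, v) = (-8*v/sqrt(64*u^2 + 64*v^2 + 1), -8*u/sqrt(64*u^2 + 64*v^2 + 1), 1/sqrt(64*u^2 + 64*v^2 + 1)), and the second partials r_uu, r_uv, r_vv. Take dot products:
  L(u, v) = r_uu · N̂ = 0,
  M(u, v) = r_uv · N̂ = 8/sqrt(64*u^2 + 64*v^2 + 1),
  N(u, v) = r_vv · N̂ = 0.
Evaluating at (u, v) = (-5/2, 1):
  L = 0, M = 8*sqrt(465)/465, N = 0.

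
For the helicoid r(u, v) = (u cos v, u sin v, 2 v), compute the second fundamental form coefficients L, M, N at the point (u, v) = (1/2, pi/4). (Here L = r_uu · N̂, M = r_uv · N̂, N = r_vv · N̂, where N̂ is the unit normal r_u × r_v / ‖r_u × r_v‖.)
L = 0;  M = -4*sqrt(17)/17;  N = 0

Compute the unit normal N̂(u, v) = (2*sin(v)/sqrt(u^2 + 4), -2*cos(v)/sqrt(u^2 + 4), u/sqrt(u^2 + 4)), and the second partials r_uu, r_uv, r_vv. Take dot products:
  L(u, v) = r_uu · N̂ = 0,
  M(u, v) = r_uv · N̂ = -2/sqrt(u^2 + 4),
  N(u, v) = r_vv · N̂ = 0.
Evaluating at (u, v) = (1/2, pi/4):
  L = 0, M = -4*sqrt(17)/17, N = 0.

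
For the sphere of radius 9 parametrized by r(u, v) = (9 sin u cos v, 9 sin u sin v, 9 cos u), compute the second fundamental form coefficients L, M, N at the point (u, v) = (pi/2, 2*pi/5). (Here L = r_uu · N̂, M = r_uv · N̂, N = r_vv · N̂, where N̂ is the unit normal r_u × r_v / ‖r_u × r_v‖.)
L = -9;  M = 0;  N = -9

Compute the unit normal N̂(u, v) = (sin(u)^2*cos(v)/Abs(sin(u)), sin(u)^2*sin(v)/Abs(sin(u)), sin(2*u)/(2*Abs(sin(u)))), and the second partials r_uu, r_uv, r_vv. Take dot products:
  L(u, v) = r_uu · N̂ = -9*sin(u)/Abs(sin(u)),
  M(u, v) = r_uv · N̂ = 0,
  N(u, v) = r_vv · N̂ = -9*sin(u)^3/Abs(sin(u)).
Evaluating at (u, v) = (pi/2, 2*pi/5):
  L = -9, M = 0, N = -9.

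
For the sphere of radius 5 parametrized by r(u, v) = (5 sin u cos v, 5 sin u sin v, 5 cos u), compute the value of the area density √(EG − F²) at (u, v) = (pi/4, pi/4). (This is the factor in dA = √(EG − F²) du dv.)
√(EG − F²)|_{(pi/4, pi/4)} = 25*sqrt(2)/2

E = 25, F = 0, G = 25*sin(u)^2, so EG − F² = 625*sin(u)^2. Taking the positive square root: √(EG − F²) = 25*Abs(sin(u)). At (u, v) = (pi/4, pi/4): 25*sqrt(2)/2.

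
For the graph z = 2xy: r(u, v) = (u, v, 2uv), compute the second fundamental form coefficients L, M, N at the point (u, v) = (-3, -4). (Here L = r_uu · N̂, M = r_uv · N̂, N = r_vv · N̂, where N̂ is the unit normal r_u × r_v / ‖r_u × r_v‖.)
L = 0;  M = 2*sqrt(101)/101;  N = 0

Compute the unit normal N̂(u, v) = (-2*v/sqrt(4*u^2 + 4*v^2 + 1), -2*u/sqrt(4*u^2 + 4*v^2 + 1), 1/sqrt(4*u^2 + 4*v^2 + 1)), and the second partials r_uu, r_uv, r_vv. Take dot products:
  L(u, v) = r_uu · N̂ = 0,
  M(u, v) = r_uv · N̂ = 2/sqrt(4*u^2 + 4*v^2 + 1),
  N(u, v) = r_vv · N̂ = 0.
Evaluating at (u, v) = (-3, -4):
  L = 0, M = 2*sqrt(101)/101, N = 0.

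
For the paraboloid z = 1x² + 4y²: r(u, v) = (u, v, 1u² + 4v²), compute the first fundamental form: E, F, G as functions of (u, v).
E = 4*u^2 + 1;  F = 16*u*v;  G = 64*v^2 + 1

Compute partials: r_u = (1, 0, 2*u), r_v = (0, 1, 8*v). Then
  E = r_u · r_u = 4*u^2 + 1,
  F = r_u · r_v = 16*u*v,
  G = r_v · r_v = 64*v^2 + 1.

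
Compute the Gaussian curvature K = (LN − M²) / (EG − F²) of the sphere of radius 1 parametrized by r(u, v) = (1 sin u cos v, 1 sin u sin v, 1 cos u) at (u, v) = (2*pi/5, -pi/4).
K = 1

Coefficients of the first fundamental form: E = 1, F = 0, G = sin(u)^2.
Coefficients of the second fundamental form: L = -sin(u)/Abs(sin(u)), M = 0, N = -sin(u)^3/Abs(sin(u)).
Assemble K = (LN − M²)/(EG − F²) = 1. At (u, v) = (2*pi/5, -pi/4): K = 1.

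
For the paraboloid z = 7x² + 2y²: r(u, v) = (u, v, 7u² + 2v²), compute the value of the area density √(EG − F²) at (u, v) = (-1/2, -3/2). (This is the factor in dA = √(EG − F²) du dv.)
√(EG − F²)|_{(-1/2, -3/2)} = sqrt(86)

E = 196*u^2 + 1, F = 56*u*v, G = 16*v^2 + 1, so EG − F² = 196*u^2 + 16*v^2 + 1. Taking the positive square root: √(EG − F²) = sqrt(196*u^2 + 16*v^2 + 1). At (u, v) = (-1/2, -3/2): sqrt(86).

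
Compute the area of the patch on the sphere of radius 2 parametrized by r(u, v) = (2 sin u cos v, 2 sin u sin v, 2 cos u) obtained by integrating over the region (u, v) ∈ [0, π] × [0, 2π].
Area = 16*pi

Area = ∫∫ √(EG − F²) du dv with √(EG − F²) = 4*Abs(sin(u)). Integrating over [0, π] × [0, 2π] gives 16*pi.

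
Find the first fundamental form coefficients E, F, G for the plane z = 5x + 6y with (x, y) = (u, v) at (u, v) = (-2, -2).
E = 26;  F = 30;  G = 37

Partials: r_u = (1, 0, 5), r_v = (0, 1, 6). As functions of (u, v):
  E = r_u · r_u = 26,
  F = r_u · r_v = 30,
  G = r_v · r_v = 37.
Evaluating at (u, v) = (-2, -2): E = 26, F = 30, G = 37.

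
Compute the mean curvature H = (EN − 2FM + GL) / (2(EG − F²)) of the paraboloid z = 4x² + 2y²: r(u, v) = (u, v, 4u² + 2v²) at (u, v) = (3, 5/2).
H = 1558*sqrt(677)/458329

With E = 64*u^2 + 1, F = 32*u*v, G = 16*v^2 + 1, L = 8/sqrt(64*u^2 + 16*v^2 + 1), M = 0, N = 4/sqrt(64*u^2 + 16*v^2 + 1), assemble
  H = (EN − 2FM + GL) / (2(EG − F²)) = 2*(64*u^2 + 32*v^2 + 3)/(64*u^2 + 16*v^2 + 1)^(3/2).
At (u, v) = (3, 5/2): H = 1558*sqrt(677)/458329.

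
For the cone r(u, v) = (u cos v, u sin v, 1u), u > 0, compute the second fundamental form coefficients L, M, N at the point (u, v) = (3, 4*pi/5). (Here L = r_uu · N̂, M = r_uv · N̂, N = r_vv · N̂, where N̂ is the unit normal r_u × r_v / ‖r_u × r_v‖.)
L = 0;  M = 0;  N = 3*sqrt(2)/2

Compute the unit normal N̂(u, v) = (-sqrt(2)*u*cos(v)/(2*Abs(u)), -sqrt(2)*u*sin(v)/(2*Abs(u)), sqrt(2)*u/(2*Abs(u))), and the second partials r_uu, r_uv, r_vv. Take dot products:
  L(u, v) = r_uu · N̂ = 0,
  M(u, v) = r_uv · N̂ = 0,
  N(u, v) = r_vv · N̂ = sqrt(2)*u^2/(2*Abs(u)).
Evaluating at (u, v) = (3, 4*pi/5):
  L = 0, M = 0, N = 3*sqrt(2)/2.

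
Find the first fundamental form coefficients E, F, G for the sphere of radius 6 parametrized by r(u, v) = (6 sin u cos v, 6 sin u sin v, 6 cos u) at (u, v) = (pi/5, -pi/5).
E = 36;  F = 0;  G = 45/2 - 9*sqrt(5)/2

Partials: r_u = (6*cos(u)*cos(v), 6*sin(v)*cos(u), -6*sin(u)), r_v = (-6*sin(u)*sin(v), 6*sin(u)*cos(v), 0). As functions of (u, v):
  E = r_u · r_u = 36,
  F = r_u · r_v = 0,
  G = r_v · r_v = 36*sin(u)^2.
Evaluating at (u, v) = (pi/5, -pi/5): E = 36, F = 0, G = 45/2 - 9*sqrt(5)/2.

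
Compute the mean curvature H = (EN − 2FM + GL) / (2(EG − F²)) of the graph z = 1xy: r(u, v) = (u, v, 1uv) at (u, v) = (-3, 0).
H = 0

With E = v^2 + 1, F = u*v, G = u^2 + 1, L = 0, M = 1/sqrt(u^2 + v^2 + 1), N = 0, assemble
  H = (EN − 2FM + GL) / (2(EG − F²)) = -u*v/(u^2 + v^2 + 1)^(3/2).
At (u, v) = (-3, 0): H = 0.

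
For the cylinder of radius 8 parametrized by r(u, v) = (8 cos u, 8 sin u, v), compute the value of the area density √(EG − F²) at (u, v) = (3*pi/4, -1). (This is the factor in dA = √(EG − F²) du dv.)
√(EG − F²)|_{(3*pi/4, -1)} = 8

E = 64, F = 0, G = 1, so EG − F² = 64. Taking the positive square root: √(EG − F²) = 8. At (u, v) = (3*pi/4, -1): 8.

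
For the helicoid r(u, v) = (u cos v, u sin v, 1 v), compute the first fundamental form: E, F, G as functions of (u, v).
E = 1;  F = 0;  G = u^2 + 1

Compute partials: r_u = (cos(v), sin(v), 0), r_v = (-u*sin(v), u*cos(v), 1). Then
  E = r_u · r_u = 1,
  F = r_u · r_v = 0,
  G = r_v · r_v = u^2 + 1.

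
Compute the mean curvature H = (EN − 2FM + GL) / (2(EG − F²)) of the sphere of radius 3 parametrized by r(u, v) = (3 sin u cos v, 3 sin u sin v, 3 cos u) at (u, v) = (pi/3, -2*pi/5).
H = -1/3

With E = 9, F = 0, G = 9*sin(u)^2, L = -3*sin(u)/Abs(sin(u)), M = 0, N = -3*sin(u)^3/Abs(sin(u)), assemble
  H = (EN − 2FM + GL) / (2(EG − F²)) = -sin(u)/(3*Abs(sin(u))).
At (u, v) = (pi/3, -2*pi/5): H = -1/3.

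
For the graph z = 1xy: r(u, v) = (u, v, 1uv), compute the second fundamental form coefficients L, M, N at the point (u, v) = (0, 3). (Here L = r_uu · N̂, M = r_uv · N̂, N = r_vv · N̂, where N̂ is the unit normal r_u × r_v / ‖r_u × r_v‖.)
L = 0;  M = sqrt(10)/10;  N = 0

Compute the unit normal N̂(u, v) = (-v/sqrt(u^2 + v^2 + 1), -u/sqrt(u^2 + v^2 + 1), 1/sqrt(u^2 + v^2 + 1)), and the second partials r_uu, r_uv, r_vv. Take dot products:
  L(u, v) = r_uu · N̂ = 0,
  M(u, v) = r_uv · N̂ = 1/sqrt(u^2 + v^2 + 1),
  N(u, v) = r_vv · N̂ = 0.
Evaluating at (u, v) = (0, 3):
  L = 0, M = sqrt(10)/10, N = 0.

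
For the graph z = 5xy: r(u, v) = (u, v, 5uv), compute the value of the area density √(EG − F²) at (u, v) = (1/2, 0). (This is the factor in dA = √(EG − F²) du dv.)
√(EG − F²)|_{(1/2, 0)} = sqrt(29)/2

E = 25*v^2 + 1, F = 25*u*v, G = 25*u^2 + 1, so EG − F² = 25*u^2 + 25*v^2 + 1. Taking the positive square root: √(EG − F²) = sqrt(25*u^2 + 25*v^2 + 1). At (u, v) = (1/2, 0): sqrt(29)/2.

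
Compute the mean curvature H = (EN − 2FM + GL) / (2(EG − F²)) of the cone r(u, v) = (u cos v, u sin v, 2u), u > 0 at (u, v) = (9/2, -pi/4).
H = 2*sqrt(5)/45

With E = 5, F = 0, G = u^2, L = 0, M = 0, N = 2*sqrt(5)*u^2/(5*Abs(u)), assemble
  H = (EN − 2FM + GL) / (2(EG − F²)) = sqrt(5)/(5*Abs(u)).
At (u, v) = (9/2, -pi/4): H = 2*sqrt(5)/45.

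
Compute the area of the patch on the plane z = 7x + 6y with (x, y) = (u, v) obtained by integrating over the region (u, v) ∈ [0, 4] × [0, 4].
Area = 16*sqrt(86)

Area = ∫∫ √(EG − F²) du dv with √(EG − F²) = sqrt(86). Integrating over [0, 4] × [0, 4] gives 16*sqrt(86).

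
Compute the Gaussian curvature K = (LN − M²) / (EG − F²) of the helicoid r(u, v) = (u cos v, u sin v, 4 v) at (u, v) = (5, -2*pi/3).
K = -16/1681

Coefficients of the first fundamental form: E = 1, F = 0, G = u^2 + 16.
Coefficients of the second fundamental form: L = 0, M = -4/sqrt(u^2 + 16), N = 0.
Assemble K = (LN − M²)/(EG − F²) = -16/(u^2 + 16)^2. At (u, v) = (5, -2*pi/3): K = -16/1681.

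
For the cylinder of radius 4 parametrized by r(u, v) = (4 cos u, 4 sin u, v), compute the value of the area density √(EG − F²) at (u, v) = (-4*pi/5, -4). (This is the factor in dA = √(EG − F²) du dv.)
√(EG − F²)|_{(-4*pi/5, -4)} = 4

E = 16, F = 0, G = 1, so EG − F² = 16. Taking the positive square root: √(EG − F²) = 4. At (u, v) = (-4*pi/5, -4): 4.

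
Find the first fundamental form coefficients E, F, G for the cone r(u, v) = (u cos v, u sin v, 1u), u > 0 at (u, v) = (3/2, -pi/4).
E = 2;  F = 0;  G = 9/4

Partials: r_u = (cos(v), sin(v), 1), r_v = (-u*sin(v), u*cos(v), 0). As functions of (u, v):
  E = r_u · r_u = 2,
  F = r_u · r_v = 0,
  G = r_v · r_v = u^2.
Evaluating at (u, v) = (3/2, -pi/4): E = 2, F = 0, G = 9/4.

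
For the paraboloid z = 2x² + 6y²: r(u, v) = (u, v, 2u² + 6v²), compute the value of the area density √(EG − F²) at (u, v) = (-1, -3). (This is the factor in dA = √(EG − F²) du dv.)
√(EG − F²)|_{(-1, -3)} = sqrt(1313)

E = 16*u^2 + 1, F = 48*u*v, G = 144*v^2 + 1, so EG − F² = 16*u^2 + 144*v^2 + 1. Taking the positive square root: √(EG − F²) = sqrt(16*u^2 + 144*v^2 + 1). At (u, v) = (-1, -3): sqrt(1313).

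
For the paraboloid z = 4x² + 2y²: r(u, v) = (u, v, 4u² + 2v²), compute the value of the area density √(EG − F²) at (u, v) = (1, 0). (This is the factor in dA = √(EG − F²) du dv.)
√(EG − F²)|_{(1, 0)} = sqrt(65)

E = 64*u^2 + 1, F = 32*u*v, G = 16*v^2 + 1, so EG − F² = 64*u^2 + 16*v^2 + 1. Taking the positive square root: √(EG − F²) = sqrt(64*u^2 + 16*v^2 + 1). At (u, v) = (1, 0): sqrt(65).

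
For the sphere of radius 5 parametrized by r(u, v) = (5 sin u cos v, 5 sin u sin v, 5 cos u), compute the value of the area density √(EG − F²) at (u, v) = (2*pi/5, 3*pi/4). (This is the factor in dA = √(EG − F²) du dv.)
√(EG − F²)|_{(2*pi/5, 3*pi/4)} = 25*sqrt(2*sqrt(5) + 10)/4

E = 25, F = 0, G = 25*sin(u)^2, so EG − F² = 625*sin(u)^2. Taking the positive square root: √(EG − F²) = 25*Abs(sin(u)). At (u, v) = (2*pi/5, 3*pi/4): 25*sqrt(2*sqrt(5) + 10)/4.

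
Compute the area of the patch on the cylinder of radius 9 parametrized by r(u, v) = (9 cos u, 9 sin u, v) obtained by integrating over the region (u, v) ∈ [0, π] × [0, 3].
Area = 27*pi

Area = ∫∫ √(EG − F²) du dv with √(EG − F²) = 9. Integrating over [0, π] × [0, 3] gives 27*pi.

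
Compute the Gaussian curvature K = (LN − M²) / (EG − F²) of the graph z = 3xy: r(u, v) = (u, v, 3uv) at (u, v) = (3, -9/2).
K = -144/1117249

Coefficients of the first fundamental form: E = 9*v^2 + 1, F = 9*u*v, G = 9*u^2 + 1.
Coefficients of the second fundamental form: L = 0, M = 3/sqrt(9*u^2 + 9*v^2 + 1), N = 0.
Assemble K = (LN − M²)/(EG − F²) = -9/(81*u^4 + 162*u^2*v^2 + 18*u^2 + 81*v^4 + 18*v^2 + 1). At (u, v) = (3, -9/2): K = -144/1117249.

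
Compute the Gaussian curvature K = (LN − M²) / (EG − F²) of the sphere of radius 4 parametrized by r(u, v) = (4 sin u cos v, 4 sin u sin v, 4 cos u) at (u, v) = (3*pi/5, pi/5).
K = 1/16

Coefficients of the first fundamental form: E = 16, F = 0, G = 16*sin(u)^2.
Coefficients of the second fundamental form: L = -4*sin(u)/Abs(sin(u)), M = 0, N = -4*sin(u)^3/Abs(sin(u)).
Assemble K = (LN − M²)/(EG − F²) = 1/16. At (u, v) = (3*pi/5, pi/5): K = 1/16.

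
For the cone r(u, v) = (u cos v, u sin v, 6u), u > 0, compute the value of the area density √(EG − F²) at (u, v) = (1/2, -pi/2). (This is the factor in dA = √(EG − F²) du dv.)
√(EG − F²)|_{(1/2, -pi/2)} = sqrt(37)/2

E = 37, F = 0, G = u^2, so EG − F² = 37*u^2. Taking the positive square root: √(EG − F²) = sqrt(37)*Abs(u). At (u, v) = (1/2, -pi/2): sqrt(37)/2.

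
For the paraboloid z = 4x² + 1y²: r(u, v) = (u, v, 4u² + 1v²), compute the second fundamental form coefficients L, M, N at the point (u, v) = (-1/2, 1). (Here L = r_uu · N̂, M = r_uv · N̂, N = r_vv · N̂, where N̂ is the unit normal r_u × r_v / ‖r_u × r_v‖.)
L = 8*sqrt(21)/21;  M = 0;  N = 2*sqrt(21)/21

Compute the unit normal N̂(u, v) = (-8*u/sqrt(64*u^2 + 4*v^2 + 1), -2*v/sqrt(64*u^2 + 4*v^2 + 1), 1/sqrt(64*u^2 + 4*v^2 + 1)), and the second partials r_uu, r_uv, r_vv. Take dot products:
  L(u, v) = r_uu · N̂ = 8/sqrt(64*u^2 + 4*v^2 + 1),
  M(u, v) = r_uv · N̂ = 0,
  N(u, v) = r_vv · N̂ = 2/sqrt(64*u^2 + 4*v^2 + 1).
Evaluating at (u, v) = (-1/2, 1):
  L = 8*sqrt(21)/21, M = 0, N = 2*sqrt(21)/21.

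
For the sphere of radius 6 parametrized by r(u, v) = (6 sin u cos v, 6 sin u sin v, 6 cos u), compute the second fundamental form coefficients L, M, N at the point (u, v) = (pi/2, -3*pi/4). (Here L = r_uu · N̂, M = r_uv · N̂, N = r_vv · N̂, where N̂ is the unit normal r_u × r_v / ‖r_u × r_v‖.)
L = -6;  M = 0;  N = -6

Compute the unit normal N̂(u, v) = (sin(u)^2*cos(v)/Abs(sin(u)), sin(u)^2*sin(v)/Abs(sin(u)), sin(2*u)/(2*Abs(sin(u)))), and the second partials r_uu, r_uv, r_vv. Take dot products:
  L(u, v) = r_uu · N̂ = -6*sin(u)/Abs(sin(u)),
  M(u, v) = r_uv · N̂ = 0,
  N(u, v) = r_vv · N̂ = -6*sin(u)^3/Abs(sin(u)).
Evaluating at (u, v) = (pi/2, -3*pi/4):
  L = -6, M = 0, N = -6.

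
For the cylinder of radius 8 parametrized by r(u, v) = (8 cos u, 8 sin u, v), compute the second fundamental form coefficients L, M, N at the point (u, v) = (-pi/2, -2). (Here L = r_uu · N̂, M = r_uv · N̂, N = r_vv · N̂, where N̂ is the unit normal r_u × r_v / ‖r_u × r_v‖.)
L = -8;  M = 0;  N = 0

Compute the unit normal N̂(u, v) = (cos(u), sin(u), 0), and the second partials r_uu, r_uv, r_vv. Take dot products:
  L(u, v) = r_uu · N̂ = -8,
  M(u, v) = r_uv · N̂ = 0,
  N(u, v) = r_vv · N̂ = 0.
Evaluating at (u, v) = (-pi/2, -2):
  L = -8, M = 0, N = 0.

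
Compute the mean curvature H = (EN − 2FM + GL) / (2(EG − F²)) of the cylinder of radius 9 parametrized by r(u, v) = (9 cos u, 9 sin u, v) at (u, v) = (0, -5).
H = -1/18

With E = 81, F = 0, G = 1, L = -9, M = 0, N = 0, assemble
  H = (EN − 2FM + GL) / (2(EG − F²)) = -1/18.
At (u, v) = (0, -5): H = -1/18.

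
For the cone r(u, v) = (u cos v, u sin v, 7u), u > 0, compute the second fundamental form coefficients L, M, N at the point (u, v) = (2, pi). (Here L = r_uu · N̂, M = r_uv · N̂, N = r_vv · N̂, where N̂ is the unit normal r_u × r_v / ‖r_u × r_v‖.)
L = 0;  M = 0;  N = 7*sqrt(2)/5

Compute the unit normal N̂(u, v) = (-7*sqrt(2)*u*cos(v)/(10*Abs(u)), -7*sqrt(2)*u*sin(v)/(10*Abs(u)), sqrt(2)*u/(10*Abs(u))), and the second partials r_uu, r_uv, r_vv. Take dot products:
  L(u, v) = r_uu · N̂ = 0,
  M(u, v) = r_uv · N̂ = 0,
  N(u, v) = r_vv · N̂ = 7*sqrt(2)*u^2/(10*Abs(u)).
Evaluating at (u, v) = (2, pi):
  L = 0, M = 0, N = 7*sqrt(2)/5.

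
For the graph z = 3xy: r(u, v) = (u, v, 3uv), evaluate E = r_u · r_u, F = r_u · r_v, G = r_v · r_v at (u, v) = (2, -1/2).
E = 13/4;  F = -9;  G = 37

Partials: r_u = (1, 0, 3*v), r_v = (0, 1, 3*u). As functions of (u, v):
  E = r_u · r_u = 9*v^2 + 1,
  F = r_u · r_v = 9*u*v,
  G = r_v · r_v = 9*u^2 + 1.
Evaluating at (u, v) = (2, -1/2): E = 13/4, F = -9, G = 37.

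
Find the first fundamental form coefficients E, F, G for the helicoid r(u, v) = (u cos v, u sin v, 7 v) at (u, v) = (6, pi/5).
E = 1;  F = 0;  G = 85

Partials: r_u = (cos(v), sin(v), 0), r_v = (-u*sin(v), u*cos(v), 7). As functions of (u, v):
  E = r_u · r_u = 1,
  F = r_u · r_v = 0,
  G = r_v · r_v = u^2 + 49.
Evaluating at (u, v) = (6, pi/5): E = 1, F = 0, G = 85.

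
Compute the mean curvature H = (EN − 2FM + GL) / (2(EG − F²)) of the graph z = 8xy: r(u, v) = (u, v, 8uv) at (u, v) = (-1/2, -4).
H = -1024*sqrt(1041)/1083681

With E = 64*v^2 + 1, F = 64*u*v, G = 64*u^2 + 1, L = 0, M = 8/sqrt(64*u^2 + 64*v^2 + 1), N = 0, assemble
  H = (EN − 2FM + GL) / (2(EG − F²)) = -512*u*v/(64*u^2 + 64*v^2 + 1)^(3/2).
At (u, v) = (-1/2, -4): H = -1024*sqrt(1041)/1083681.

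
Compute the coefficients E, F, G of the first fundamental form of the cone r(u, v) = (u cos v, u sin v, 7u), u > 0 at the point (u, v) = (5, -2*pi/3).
E = 50;  F = 0;  G = 25

Partials: r_u = (cos(v), sin(v), 7), r_v = (-u*sin(v), u*cos(v), 0). As functions of (u, v):
  E = r_u · r_u = 50,
  F = r_u · r_v = 0,
  G = r_v · r_v = u^2.
Evaluating at (u, v) = (5, -2*pi/3): E = 50, F = 0, G = 25.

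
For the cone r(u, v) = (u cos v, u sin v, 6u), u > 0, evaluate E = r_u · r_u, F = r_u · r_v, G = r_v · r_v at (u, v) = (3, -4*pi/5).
E = 37;  F = 0;  G = 9

Partials: r_u = (cos(v), sin(v), 6), r_v = (-u*sin(v), u*cos(v), 0). As functions of (u, v):
  E = r_u · r_u = 37,
  F = r_u · r_v = 0,
  G = r_v · r_v = u^2.
Evaluating at (u, v) = (3, -4*pi/5): E = 37, F = 0, G = 9.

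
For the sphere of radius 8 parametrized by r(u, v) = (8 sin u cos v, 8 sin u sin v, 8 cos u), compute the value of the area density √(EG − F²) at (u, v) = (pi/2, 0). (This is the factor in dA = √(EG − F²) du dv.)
√(EG − F²)|_{(pi/2, 0)} = 64

E = 64, F = 0, G = 64*sin(u)^2, so EG − F² = 4096*sin(u)^2. Taking the positive square root: √(EG − F²) = 64*Abs(sin(u)). At (u, v) = (pi/2, 0): 64.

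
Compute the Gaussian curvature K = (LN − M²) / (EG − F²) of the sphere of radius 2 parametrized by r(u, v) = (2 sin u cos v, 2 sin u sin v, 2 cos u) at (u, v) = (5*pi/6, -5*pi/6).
K = 1/4

Coefficients of the first fundamental form: E = 4, F = 0, G = 4*sin(u)^2.
Coefficients of the second fundamental form: L = -2*sin(u)/Abs(sin(u)), M = 0, N = -2*sin(u)^3/Abs(sin(u)).
Assemble K = (LN − M²)/(EG − F²) = 1/4. At (u, v) = (5*pi/6, -5*pi/6): K = 1/4.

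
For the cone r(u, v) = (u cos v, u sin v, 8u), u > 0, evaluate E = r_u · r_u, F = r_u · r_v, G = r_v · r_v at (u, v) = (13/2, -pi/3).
E = 65;  F = 0;  G = 169/4

Partials: r_u = (cos(v), sin(v), 8), r_v = (-u*sin(v), u*cos(v), 0). As functions of (u, v):
  E = r_u · r_u = 65,
  F = r_u · r_v = 0,
  G = r_v · r_v = u^2.
Evaluating at (u, v) = (13/2, -pi/3): E = 65, F = 0, G = 169/4.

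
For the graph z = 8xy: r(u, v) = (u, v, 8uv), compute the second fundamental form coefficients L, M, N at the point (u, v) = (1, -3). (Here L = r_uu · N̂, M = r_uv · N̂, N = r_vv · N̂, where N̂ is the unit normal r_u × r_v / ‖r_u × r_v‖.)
L = 0;  M = 8*sqrt(641)/641;  N = 0

Compute the unit normal N̂(u, v) = (-8*v/sqrt(64*u^2 + 64*v^2 + 1), -8*u/sqrt(64*u^2 + 64*v^2 + 1), 1/sqrt(64*u^2 + 64*v^2 + 1)), and the second partials r_uu, r_uv, r_vv. Take dot products:
  L(u, v) = r_uu · N̂ = 0,
  M(u, v) = r_uv · N̂ = 8/sqrt(64*u^2 + 64*v^2 + 1),
  N(u, v) = r_vv · N̂ = 0.
Evaluating at (u, v) = (1, -3):
  L = 0, M = 8*sqrt(641)/641, N = 0.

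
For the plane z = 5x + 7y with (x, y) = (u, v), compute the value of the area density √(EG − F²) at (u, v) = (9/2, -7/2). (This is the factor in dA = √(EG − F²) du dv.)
√(EG − F²)|_{(9/2, -7/2)} = 5*sqrt(3)

E = 26, F = 35, G = 50, so EG − F² = 75. Taking the positive square root: √(EG − F²) = 5*sqrt(3). At (u, v) = (9/2, -7/2): 5*sqrt(3).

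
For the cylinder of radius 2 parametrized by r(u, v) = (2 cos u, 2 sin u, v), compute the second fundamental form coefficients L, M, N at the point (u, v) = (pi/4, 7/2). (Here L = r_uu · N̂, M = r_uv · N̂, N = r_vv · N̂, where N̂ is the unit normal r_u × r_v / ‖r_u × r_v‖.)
L = -2;  M = 0;  N = 0

Compute the unit normal N̂(u, v) = (cos(u), sin(u), 0), and the second partials r_uu, r_uv, r_vv. Take dot products:
  L(u, v) = r_uu · N̂ = -2,
  M(u, v) = r_uv · N̂ = 0,
  N(u, v) = r_vv · N̂ = 0.
Evaluating at (u, v) = (pi/4, 7/2):
  L = -2, M = 0, N = 0.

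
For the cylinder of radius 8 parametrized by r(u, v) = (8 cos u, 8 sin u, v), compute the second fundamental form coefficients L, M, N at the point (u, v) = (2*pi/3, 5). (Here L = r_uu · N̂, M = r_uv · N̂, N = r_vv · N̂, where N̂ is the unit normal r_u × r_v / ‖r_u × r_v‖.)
L = -8;  M = 0;  N = 0

Compute the unit normal N̂(u, v) = (cos(u), sin(u), 0), and the second partials r_uu, r_uv, r_vv. Take dot products:
  L(u, v) = r_uu · N̂ = -8,
  M(u, v) = r_uv · N̂ = 0,
  N(u, v) = r_vv · N̂ = 0.
Evaluating at (u, v) = (2*pi/3, 5):
  L = -8, M = 0, N = 0.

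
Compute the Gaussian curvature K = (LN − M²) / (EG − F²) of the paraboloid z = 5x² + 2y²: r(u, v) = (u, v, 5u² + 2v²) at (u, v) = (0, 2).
K = 8/845

Coefficients of the first fundamental form: E = 100*u^2 + 1, F = 40*u*v, G = 16*v^2 + 1.
Coefficients of the second fundamental form: L = 10/sqrt(100*u^2 + 16*v^2 + 1), M = 0, N = 4/sqrt(100*u^2 + 16*v^2 + 1).
Assemble K = (LN − M²)/(EG − F²) = 40/(10000*u^4 + 3200*u^2*v^2 + 200*u^2 + 256*v^4 + 32*v^2 + 1). At (u, v) = (0, 2): K = 8/845.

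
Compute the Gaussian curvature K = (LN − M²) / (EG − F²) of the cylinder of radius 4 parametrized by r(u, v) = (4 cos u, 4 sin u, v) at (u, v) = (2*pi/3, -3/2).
K = 0

Coefficients of the first fundamental form: E = 16, F = 0, G = 1.
Coefficients of the second fundamental form: L = -4, M = 0, N = 0.
Assemble K = (LN − M²)/(EG − F²) = 0. At (u, v) = (2*pi/3, -3/2): K = 0.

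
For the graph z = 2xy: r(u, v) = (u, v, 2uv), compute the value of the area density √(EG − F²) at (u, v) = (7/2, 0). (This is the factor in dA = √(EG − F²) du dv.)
√(EG − F²)|_{(7/2, 0)} = 5*sqrt(2)

E = 4*v^2 + 1, F = 4*u*v, G = 4*u^2 + 1, so EG − F² = 4*u^2 + 4*v^2 + 1. Taking the positive square root: √(EG − F²) = sqrt(4*u^2 + 4*v^2 + 1). At (u, v) = (7/2, 0): 5*sqrt(2).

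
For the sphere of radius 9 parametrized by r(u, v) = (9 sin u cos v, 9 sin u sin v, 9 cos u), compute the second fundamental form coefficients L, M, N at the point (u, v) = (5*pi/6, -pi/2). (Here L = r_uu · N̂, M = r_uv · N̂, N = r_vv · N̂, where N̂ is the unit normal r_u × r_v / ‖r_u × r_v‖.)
L = -9;  M = 0;  N = -9/4

Compute the unit normal N̂(u, v) = (sin(u)^2*cos(v)/Abs(sin(u)), sin(u)^2*sin(v)/Abs(sin(u)), sin(2*u)/(2*Abs(sin(u)))), and the second partials r_uu, r_uv, r_vv. Take dot products:
  L(u, v) = r_uu · N̂ = -9*sin(u)/Abs(sin(u)),
  M(u, v) = r_uv · N̂ = 0,
  N(u, v) = r_vv · N̂ = -9*sin(u)^3/Abs(sin(u)).
Evaluating at (u, v) = (5*pi/6, -pi/2):
  L = -9, M = 0, N = -9/4.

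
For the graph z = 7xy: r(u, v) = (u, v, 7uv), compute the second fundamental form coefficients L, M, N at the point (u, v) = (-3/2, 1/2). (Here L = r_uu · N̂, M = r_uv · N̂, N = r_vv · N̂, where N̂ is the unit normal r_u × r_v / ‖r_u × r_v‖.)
L = 0;  M = 7*sqrt(494)/247;  N = 0

Compute the unit normal N̂(u, v) = (-7*v/sqrt(49*u^2 + 49*v^2 + 1), -7*u/sqrt(49*u^2 + 49*v^2 + 1), 1/sqrt(49*u^2 + 49*v^2 + 1)), and the second partials r_uu, r_uv, r_vv. Take dot products:
  L(u, v) = r_uu · N̂ = 0,
  M(u, v) = r_uv · N̂ = 7/sqrt(49*u^2 + 49*v^2 + 1),
  N(u, v) = r_vv · N̂ = 0.
Evaluating at (u, v) = (-3/2, 1/2):
  L = 0, M = 7*sqrt(494)/247, N = 0.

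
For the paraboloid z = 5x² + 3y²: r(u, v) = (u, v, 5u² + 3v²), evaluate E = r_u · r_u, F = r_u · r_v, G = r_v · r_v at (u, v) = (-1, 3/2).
E = 101;  F = -90;  G = 82

Partials: r_u = (1, 0, 10*u), r_v = (0, 1, 6*v). As functions of (u, v):
  E = r_u · r_u = 100*u^2 + 1,
  F = r_u · r_v = 60*u*v,
  G = r_v · r_v = 36*v^2 + 1.
Evaluating at (u, v) = (-1, 3/2): E = 101, F = -90, G = 82.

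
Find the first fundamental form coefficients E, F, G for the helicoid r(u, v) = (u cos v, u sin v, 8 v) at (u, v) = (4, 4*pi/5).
E = 1;  F = 0;  G = 80

Partials: r_u = (cos(v), sin(v), 0), r_v = (-u*sin(v), u*cos(v), 8). As functions of (u, v):
  E = r_u · r_u = 1,
  F = r_u · r_v = 0,
  G = r_v · r_v = u^2 + 64.
Evaluating at (u, v) = (4, 4*pi/5): E = 1, F = 0, G = 80.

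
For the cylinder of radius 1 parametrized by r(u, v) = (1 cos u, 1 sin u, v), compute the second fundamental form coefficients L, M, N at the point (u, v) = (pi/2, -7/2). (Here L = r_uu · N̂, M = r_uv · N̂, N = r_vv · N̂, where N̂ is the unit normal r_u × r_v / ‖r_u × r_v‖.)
L = -1;  M = 0;  N = 0

Compute the unit normal N̂(u, v) = (cos(u), sin(u), 0), and the second partials r_uu, r_uv, r_vv. Take dot products:
  L(u, v) = r_uu · N̂ = -1,
  M(u, v) = r_uv · N̂ = 0,
  N(u, v) = r_vv · N̂ = 0.
Evaluating at (u, v) = (pi/2, -7/2):
  L = -1, M = 0, N = 0.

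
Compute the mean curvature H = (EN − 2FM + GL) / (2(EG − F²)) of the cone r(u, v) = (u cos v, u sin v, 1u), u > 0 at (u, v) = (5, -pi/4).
H = sqrt(2)/20

With E = 2, F = 0, G = u^2, L = 0, M = 0, N = sqrt(2)*u^2/(2*Abs(u)), assemble
  H = (EN − 2FM + GL) / (2(EG − F²)) = sqrt(2)/(4*Abs(u)).
At (u, v) = (5, -pi/4): H = sqrt(2)/20.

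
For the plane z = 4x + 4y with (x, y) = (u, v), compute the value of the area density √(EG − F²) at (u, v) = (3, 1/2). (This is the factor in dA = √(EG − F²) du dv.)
√(EG − F²)|_{(3, 1/2)} = sqrt(33)

E = 17, F = 16, G = 17, so EG − F² = 33. Taking the positive square root: √(EG − F²) = sqrt(33). At (u, v) = (3, 1/2): sqrt(33).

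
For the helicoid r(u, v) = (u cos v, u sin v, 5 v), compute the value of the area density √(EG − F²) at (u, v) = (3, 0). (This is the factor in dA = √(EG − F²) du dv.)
√(EG − F²)|_{(3, 0)} = sqrt(34)

E = 1, F = 0, G = u^2 + 25, so EG − F² = u^2 + 25. Taking the positive square root: √(EG − F²) = sqrt(u^2 + 25). At (u, v) = (3, 0): sqrt(34).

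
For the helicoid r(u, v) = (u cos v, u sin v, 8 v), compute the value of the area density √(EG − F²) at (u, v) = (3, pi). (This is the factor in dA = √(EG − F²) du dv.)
√(EG − F²)|_{(3, pi)} = sqrt(73)

E = 1, F = 0, G = u^2 + 64, so EG − F² = u^2 + 64. Taking the positive square root: √(EG − F²) = sqrt(u^2 + 64). At (u, v) = (3, pi): sqrt(73).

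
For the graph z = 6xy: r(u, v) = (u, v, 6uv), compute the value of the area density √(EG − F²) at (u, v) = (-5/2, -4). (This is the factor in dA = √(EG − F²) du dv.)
√(EG − F²)|_{(-5/2, -4)} = sqrt(802)

E = 36*v^2 + 1, F = 36*u*v, G = 36*u^2 + 1, so EG − F² = 36*u^2 + 36*v^2 + 1. Taking the positive square root: √(EG − F²) = sqrt(36*u^2 + 36*v^2 + 1). At (u, v) = (-5/2, -4): sqrt(802).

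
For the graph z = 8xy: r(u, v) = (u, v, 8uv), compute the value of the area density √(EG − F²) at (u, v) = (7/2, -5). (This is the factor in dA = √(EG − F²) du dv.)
√(EG − F²)|_{(7/2, -5)} = 3*sqrt(265)

E = 64*v^2 + 1, F = 64*u*v, G = 64*u^2 + 1, so EG − F² = 64*u^2 + 64*v^2 + 1. Taking the positive square root: √(EG − F²) = sqrt(64*u^2 + 64*v^2 + 1). At (u, v) = (7/2, -5): 3*sqrt(265).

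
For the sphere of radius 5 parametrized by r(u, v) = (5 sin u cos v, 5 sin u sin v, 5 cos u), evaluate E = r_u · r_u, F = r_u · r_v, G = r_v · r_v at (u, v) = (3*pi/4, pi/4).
E = 25;  F = 0;  G = 25/2

Partials: r_u = (5*cos(u)*cos(v), 5*sin(v)*cos(u), -5*sin(u)), r_v = (-5*sin(u)*sin(v), 5*sin(u)*cos(v), 0). As functions of (u, v):
  E = r_u · r_u = 25,
  F = r_u · r_v = 0,
  G = r_v · r_v = 25*sin(u)^2.
Evaluating at (u, v) = (3*pi/4, pi/4): E = 25, F = 0, G = 25/2.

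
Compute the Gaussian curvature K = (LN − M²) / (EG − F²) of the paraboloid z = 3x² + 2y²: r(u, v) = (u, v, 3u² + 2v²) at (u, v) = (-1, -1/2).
K = 24/1681

Coefficients of the first fundamental form: E = 36*u^2 + 1, F = 24*u*v, G = 16*v^2 + 1.
Coefficients of the second fundamental form: L = 6/sqrt(36*u^2 + 16*v^2 + 1), M = 0, N = 4/sqrt(36*u^2 + 16*v^2 + 1).
Assemble K = (LN − M²)/(EG − F²) = 24/(1296*u^4 + 1152*u^2*v^2 + 72*u^2 + 256*v^4 + 32*v^2 + 1). At (u, v) = (-1, -1/2): K = 24/1681.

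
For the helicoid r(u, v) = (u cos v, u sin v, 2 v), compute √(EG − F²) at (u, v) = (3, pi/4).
√(EG − F²)|_{(3, pi/4)} = sqrt(13)

E = 1, F = 0, G = u^2 + 4; EG − F² = u^2 + 4; √(EG − F²) = sqrt(u^2 + 4). At the given point: sqrt(13).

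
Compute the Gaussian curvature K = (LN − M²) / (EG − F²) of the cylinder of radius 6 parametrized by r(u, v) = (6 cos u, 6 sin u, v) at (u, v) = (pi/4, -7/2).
K = 0

Coefficients of the first fundamental form: E = 36, F = 0, G = 1.
Coefficients of the second fundamental form: L = -6, M = 0, N = 0.
Assemble K = (LN − M²)/(EG − F²) = 0. At (u, v) = (pi/4, -7/2): K = 0.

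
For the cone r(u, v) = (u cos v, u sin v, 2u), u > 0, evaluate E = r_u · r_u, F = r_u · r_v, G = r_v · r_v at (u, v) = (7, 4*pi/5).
E = 5;  F = 0;  G = 49

Partials: r_u = (cos(v), sin(v), 2), r_v = (-u*sin(v), u*cos(v), 0). As functions of (u, v):
  E = r_u · r_u = 5,
  F = r_u · r_v = 0,
  G = r_v · r_v = u^2.
Evaluating at (u, v) = (7, 4*pi/5): E = 5, F = 0, G = 49.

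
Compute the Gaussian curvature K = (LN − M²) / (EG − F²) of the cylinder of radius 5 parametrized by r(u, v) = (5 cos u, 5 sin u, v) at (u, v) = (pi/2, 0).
K = 0

Coefficients of the first fundamental form: E = 25, F = 0, G = 1.
Coefficients of the second fundamental form: L = -5, M = 0, N = 0.
Assemble K = (LN − M²)/(EG − F²) = 0. At (u, v) = (pi/2, 0): K = 0.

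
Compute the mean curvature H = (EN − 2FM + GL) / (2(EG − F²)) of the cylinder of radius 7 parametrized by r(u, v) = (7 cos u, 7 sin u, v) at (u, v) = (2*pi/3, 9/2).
H = -1/14

With E = 49, F = 0, G = 1, L = -7, M = 0, N = 0, assemble
  H = (EN − 2FM + GL) / (2(EG − F²)) = -1/14.
At (u, v) = (2*pi/3, 9/2): H = -1/14.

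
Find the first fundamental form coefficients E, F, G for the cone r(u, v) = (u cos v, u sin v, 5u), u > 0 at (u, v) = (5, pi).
E = 26;  F = 0;  G = 25

Partials: r_u = (cos(v), sin(v), 5), r_v = (-u*sin(v), u*cos(v), 0). As functions of (u, v):
  E = r_u · r_u = 26,
  F = r_u · r_v = 0,
  G = r_v · r_v = u^2.
Evaluating at (u, v) = (5, pi): E = 26, F = 0, G = 25.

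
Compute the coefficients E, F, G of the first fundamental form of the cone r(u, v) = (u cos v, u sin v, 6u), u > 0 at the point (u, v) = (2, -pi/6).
E = 37;  F = 0;  G = 4

Partials: r_u = (cos(v), sin(v), 6), r_v = (-u*sin(v), u*cos(v), 0). As functions of (u, v):
  E = r_u · r_u = 37,
  F = r_u · r_v = 0,
  G = r_v · r_v = u^2.
Evaluating at (u, v) = (2, -pi/6): E = 37, F = 0, G = 4.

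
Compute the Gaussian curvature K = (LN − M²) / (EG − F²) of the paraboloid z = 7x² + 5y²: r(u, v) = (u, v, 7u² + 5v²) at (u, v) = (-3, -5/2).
K = 7/285605

Coefficients of the first fundamental form: E = 196*u^2 + 1, F = 140*u*v, G = 100*v^2 + 1.
Coefficients of the second fundamental form: L = 14/sqrt(196*u^2 + 100*v^2 + 1), M = 0, N = 10/sqrt(196*u^2 + 100*v^2 + 1).
Assemble K = (LN − M²)/(EG − F²) = 140/(38416*u^4 + 39200*u^2*v^2 + 392*u^2 + 10000*v^4 + 200*v^2 + 1). At (u, v) = (-3, -5/2): K = 7/285605.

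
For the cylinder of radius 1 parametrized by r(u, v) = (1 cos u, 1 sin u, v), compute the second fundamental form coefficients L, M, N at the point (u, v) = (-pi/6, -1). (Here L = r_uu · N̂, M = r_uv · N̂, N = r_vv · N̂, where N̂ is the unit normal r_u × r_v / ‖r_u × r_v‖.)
L = -1;  M = 0;  N = 0

Compute the unit normal N̂(u, v) = (cos(u), sin(u), 0), and the second partials r_uu, r_uv, r_vv. Take dot products:
  L(u, v) = r_uu · N̂ = -1,
  M(u, v) = r_uv · N̂ = 0,
  N(u, v) = r_vv · N̂ = 0.
Evaluating at (u, v) = (-pi/6, -1):
  L = -1, M = 0, N = 0.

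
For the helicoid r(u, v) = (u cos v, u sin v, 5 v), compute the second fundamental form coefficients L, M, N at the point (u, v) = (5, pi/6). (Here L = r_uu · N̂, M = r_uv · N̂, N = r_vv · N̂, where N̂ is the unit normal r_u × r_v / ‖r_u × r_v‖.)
L = 0;  M = -sqrt(2)/2;  N = 0

Compute the unit normal N̂(u, v) = (5*sin(v)/sqrt(u^2 + 25), -5*cos(v)/sqrt(u^2 + 25), u/sqrt(u^2 + 25)), and the second partials r_uu, r_uv, r_vv. Take dot products:
  L(u, v) = r_uu · N̂ = 0,
  M(u, v) = r_uv · N̂ = -5/sqrt(u^2 + 25),
  N(u, v) = r_vv · N̂ = 0.
Evaluating at (u, v) = (5, pi/6):
  L = 0, M = -sqrt(2)/2, N = 0.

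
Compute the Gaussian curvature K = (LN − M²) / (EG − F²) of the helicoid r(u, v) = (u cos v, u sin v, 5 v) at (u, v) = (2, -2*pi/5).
K = -25/841

Coefficients of the first fundamental form: E = 1, F = 0, G = u^2 + 25.
Coefficients of the second fundamental form: L = 0, M = -5/sqrt(u^2 + 25), N = 0.
Assemble K = (LN − M²)/(EG − F²) = -25/(u^2 + 25)^2. At (u, v) = (2, -2*pi/5): K = -25/841.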